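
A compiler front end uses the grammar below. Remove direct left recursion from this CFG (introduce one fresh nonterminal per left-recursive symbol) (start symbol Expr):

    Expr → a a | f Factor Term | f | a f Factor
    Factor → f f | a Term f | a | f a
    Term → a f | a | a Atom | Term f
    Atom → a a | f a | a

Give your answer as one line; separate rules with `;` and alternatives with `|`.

Directly left-recursive nonterminal: Term.
For Term: α = {f}, β = {a f, a, a Atom}. Rewrite as Term → β Term1 and Term1 → α Term1 | ε.

Expr → a a | f Factor Term | f | a f Factor; Factor → f f | a Term f | a | f a; Term → a f Term1 | a Term1 | a Atom Term1; Atom → a a | f a | a; Term1 → f Term1 | ε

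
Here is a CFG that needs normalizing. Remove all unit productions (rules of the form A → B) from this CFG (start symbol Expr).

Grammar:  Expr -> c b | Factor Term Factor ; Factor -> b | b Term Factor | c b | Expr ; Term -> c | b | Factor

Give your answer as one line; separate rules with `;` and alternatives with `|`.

Unit pairs: Factor ⇒* {Expr}; Term ⇒* {Expr, Factor}.
For each unit pair (A, B), copy every non-unit production of B to A, then drop all unit productions.

Expr -> c b | Factor Term Factor; Factor -> b | b Term Factor | c b | Factor Term Factor; Term -> c | b | b Term Factor | c b | Factor Term Factor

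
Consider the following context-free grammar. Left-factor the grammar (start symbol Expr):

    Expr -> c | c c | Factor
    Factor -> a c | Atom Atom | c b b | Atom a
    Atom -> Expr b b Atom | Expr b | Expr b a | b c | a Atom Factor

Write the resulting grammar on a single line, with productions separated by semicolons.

Expr has alternatives sharing prefix 'c': factor to Expr → c Expr1 with Expr1 → ε | c.
Factor has alternatives sharing prefix 'Atom': factor to Factor → Atom Factor1 with Factor1 → Atom | a.
Atom has alternatives sharing prefix 'Expr b': factor to Atom → Expr b Atom1 with Atom1 → b Atom | ε | a.

Expr -> Factor | c Expr1; Factor -> a c | c b b | Atom Factor1; Atom -> b c | a Atom Factor | Expr b Atom1; Expr1 -> ε | c; Factor1 -> Atom | a; Atom1 -> b Atom | ε | a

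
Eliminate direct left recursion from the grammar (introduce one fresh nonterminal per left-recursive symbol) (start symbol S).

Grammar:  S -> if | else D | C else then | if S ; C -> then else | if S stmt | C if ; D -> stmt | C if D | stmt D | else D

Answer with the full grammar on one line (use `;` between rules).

Directly left-recursive nonterminal: C.
For C: α = {if}, β = {then else, if S stmt}. Rewrite as C → β C' and C' → α C' | ε.

S -> if | else D | C else then | if S; C -> then else C' | if S stmt C'; D -> stmt | C if D | stmt D | else D; C' -> if C' | ε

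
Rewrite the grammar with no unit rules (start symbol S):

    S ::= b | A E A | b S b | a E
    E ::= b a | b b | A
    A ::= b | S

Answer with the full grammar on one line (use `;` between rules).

Unit pairs: A ⇒* {S}; E ⇒* {A, S}.
For every A with A ⇒* B via unit rules, add B's non-unit alternatives to A; then delete every rule of the form X → Y.

S ::= b | A E A | b S b | a E; E ::= b a | b b | b | A E A | b S b | a E; A ::= b | A E A | b S b | a E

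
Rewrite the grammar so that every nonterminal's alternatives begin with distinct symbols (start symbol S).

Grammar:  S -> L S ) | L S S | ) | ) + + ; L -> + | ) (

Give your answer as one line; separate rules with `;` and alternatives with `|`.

S has alternatives sharing prefix 'L S': factor to S → L S S' with S' → ) | S.
S has alternatives sharing prefix ')': factor to S → ) S'' with S'' → ε | + +.

S -> L S S' | ) S''; L -> + | ) (; S' -> ) | S; S'' -> ε | + +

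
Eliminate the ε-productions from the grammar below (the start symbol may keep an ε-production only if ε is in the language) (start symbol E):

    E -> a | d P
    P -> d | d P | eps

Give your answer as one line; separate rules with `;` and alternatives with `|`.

E -> a | d P | d; P -> d | d P

The nullable symbols are {P}.
ε ∉ L(G), so no ε-production is kept.
Expand every rule over subsets of its nullable positions: E → d P gives d P | d.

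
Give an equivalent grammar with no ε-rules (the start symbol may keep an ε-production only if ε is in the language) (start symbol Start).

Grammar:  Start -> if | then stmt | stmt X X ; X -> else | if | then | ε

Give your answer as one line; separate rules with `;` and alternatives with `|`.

The nullable symbols are {X}.
ε ∉ L(G), so no ε-production is kept.
Expand every rule over subsets of its nullable positions: Start → stmt X X gives stmt X X | stmt X | stmt.

Start -> if | then stmt | stmt X X | stmt X | stmt; X -> else | if | then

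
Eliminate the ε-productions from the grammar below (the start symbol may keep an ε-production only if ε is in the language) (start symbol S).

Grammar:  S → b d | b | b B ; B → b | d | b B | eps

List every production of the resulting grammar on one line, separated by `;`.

S → b d | b | b B; B → b | d | b B

Nullable nonterminals: {B}.
ε ∉ L(G), so no ε-production is kept.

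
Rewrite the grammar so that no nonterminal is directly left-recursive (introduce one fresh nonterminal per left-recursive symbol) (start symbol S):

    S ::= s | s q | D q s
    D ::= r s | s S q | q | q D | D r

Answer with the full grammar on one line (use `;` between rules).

S ::= s | s q | D q s; D ::= r s D' | s S q D' | q D' | q D D'; D' ::= r D' | eps

Left recursion appears on D.
For D: α = {r}, β = {r s, s S q, q, q D}. Rewrite as D → β D' and D' → α D' | ε.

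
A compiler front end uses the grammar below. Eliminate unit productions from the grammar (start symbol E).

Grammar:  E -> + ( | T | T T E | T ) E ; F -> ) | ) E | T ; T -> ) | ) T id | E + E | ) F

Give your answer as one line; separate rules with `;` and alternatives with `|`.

Unit pairs: E ⇒* {T}; F ⇒* {T}.
Replace each nonterminal's rules with the union of the non-unit rules of every nonterminal it unit-derives.

E -> + ( | T T E | T ) E | ) | ) T id | E + E | ) F; F -> ) | ) E | ) T id | E + E | ) F; T -> ) | ) T id | E + E | ) F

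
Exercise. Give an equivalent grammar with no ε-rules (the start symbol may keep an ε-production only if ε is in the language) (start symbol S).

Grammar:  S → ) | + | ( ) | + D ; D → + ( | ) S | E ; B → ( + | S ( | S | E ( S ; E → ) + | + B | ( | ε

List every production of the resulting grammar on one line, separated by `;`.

S → ) | + | ( ) | + D; D → + ( | ) S | E; B → ( + | S ( | S | E ( S | ( S; E → ) + | + B | (

The nullable symbols are {D, E}.
ε ∉ L(G), so no ε-production is kept.
Expand every rule over subsets of its nullable positions: B → E ( S gives E ( S | ( S.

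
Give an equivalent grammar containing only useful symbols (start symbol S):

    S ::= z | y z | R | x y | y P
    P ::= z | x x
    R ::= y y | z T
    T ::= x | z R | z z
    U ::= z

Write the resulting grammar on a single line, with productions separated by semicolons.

S ::= z | y z | R | x y | y P; P ::= z | x x; R ::= y y | z T; T ::= x | z R | z z

Generating nonterminals: {P, R, S, T, U}.
Reachable from S after that: {P, R, S, T}.
Removed useless symbols: {U} and every production mentioning them.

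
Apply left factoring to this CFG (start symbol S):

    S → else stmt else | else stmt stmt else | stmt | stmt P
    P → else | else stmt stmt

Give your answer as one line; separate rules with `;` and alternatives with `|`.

S has alternatives sharing prefix 'else stmt': factor to S → else stmt S' with S' → else | stmt else.
S has alternatives sharing prefix 'stmt': factor to S → stmt S'' with S'' → ε | P.
P has alternatives sharing prefix 'else': factor to P → else P' with P' → ε | stmt stmt.

S → else stmt S' | stmt S''; P → else P'; S' → else | stmt else; S'' → ε | P; P' → ε | stmt stmt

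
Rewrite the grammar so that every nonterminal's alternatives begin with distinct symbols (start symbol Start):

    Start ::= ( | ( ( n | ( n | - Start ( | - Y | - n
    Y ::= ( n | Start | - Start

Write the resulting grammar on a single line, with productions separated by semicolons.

Start ::= ( Start1 | - Start2; Y ::= ( n | Start | - Start; Start1 ::= ε | ( n | n; Start2 ::= Start ( | Y | n

Start has alternatives sharing prefix '(': factor to Start → ( Start1 with Start1 → ε | ( n | n.
Start has alternatives sharing prefix '-': factor to Start → - Start2 with Start2 → Start ( | Y | n.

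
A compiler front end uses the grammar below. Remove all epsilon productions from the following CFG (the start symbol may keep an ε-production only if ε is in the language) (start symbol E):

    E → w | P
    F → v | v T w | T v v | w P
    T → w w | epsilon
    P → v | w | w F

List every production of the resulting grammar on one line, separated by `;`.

Nullable nonterminals: {T}.
ε ∉ L(G), so no ε-production is kept.
For each production, add variants omitting each subset of nullable occurrences: F → v T w gives v T w | v w. F → T v v gives T v v | v v.

E → w | P; F → v | v T w | v w | T v v | v v | w P; T → w w; P → v | w | w F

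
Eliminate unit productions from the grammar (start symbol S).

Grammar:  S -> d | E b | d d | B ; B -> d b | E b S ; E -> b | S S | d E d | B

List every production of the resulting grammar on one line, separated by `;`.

Unit pairs: E ⇒* {B}; S ⇒* {B}.
Replace each nonterminal's rules with the union of the non-unit rules of every nonterminal it unit-derives.

S -> d b | E b S | d | E b | d d; B -> d b | E b S; E -> d b | E b S | b | S S | d E d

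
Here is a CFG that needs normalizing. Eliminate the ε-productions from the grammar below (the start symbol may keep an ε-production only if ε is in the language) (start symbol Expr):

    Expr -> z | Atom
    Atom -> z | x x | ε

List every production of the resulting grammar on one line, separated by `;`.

The nullable symbols are {Atom, Expr}.
ε ∈ L(G) since Expr is nullable, so keep Expr → ε.

Expr -> z | Atom | ε; Atom -> z | x x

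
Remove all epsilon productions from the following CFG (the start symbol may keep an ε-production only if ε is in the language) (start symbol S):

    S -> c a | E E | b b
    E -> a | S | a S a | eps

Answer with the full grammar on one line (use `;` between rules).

Nullable nonterminals: {E, S}.
ε ∈ L(G) since S is nullable, so keep S → ε.
For each production, add variants omitting each subset of nullable occurrences: S → E E gives E E | E. E → a S a gives a S a | a a.

S -> c a | E E | E | b b | ε; E -> a | S | a S a | a a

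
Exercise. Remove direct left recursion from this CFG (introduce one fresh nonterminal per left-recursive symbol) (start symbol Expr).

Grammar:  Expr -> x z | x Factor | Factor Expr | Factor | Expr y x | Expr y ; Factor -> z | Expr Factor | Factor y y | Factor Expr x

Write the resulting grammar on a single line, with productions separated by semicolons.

Directly left-recursive nonterminals: Expr, Factor.
For Expr: α = {y x, y}, β = {x z, x Factor, Factor Expr, Factor}. Rewrite as Expr → β Expr1 and Expr1 → α Expr1 | ε.
For Factor: α = {y y, Expr x}, β = {z, Expr Factor}. Rewrite as Factor → β Factor1 and Factor1 → α Factor1 | ε.

Expr -> x z Expr1 | x Factor Expr1 | Factor Expr Expr1 | Factor Expr1; Factor -> z Factor1 | Expr Factor Factor1; Expr1 -> y x Expr1 | y Expr1 | ε; Factor1 -> y y Factor1 | Expr x Factor1 | ε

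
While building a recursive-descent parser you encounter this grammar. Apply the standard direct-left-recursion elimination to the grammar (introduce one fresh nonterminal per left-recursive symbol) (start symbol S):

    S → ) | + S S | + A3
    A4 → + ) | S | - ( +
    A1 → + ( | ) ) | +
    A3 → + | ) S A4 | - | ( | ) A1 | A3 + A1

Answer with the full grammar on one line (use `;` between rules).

S → ) | + S S | + A3; A4 → + ) | S | - ( +; A1 → + ( | ) ) | +; A3 → + A3' | ) S A4 A3' | - A3' | ( A3' | ) A1 A3'; A3' → + A1 A3' | ε

A3 is directly left-recursive.
For A3: α = {+ A1}, β = {+, ) S A4, -, (, ) A1}. Rewrite as A3 → β A3' and A3' → α A3' | ε.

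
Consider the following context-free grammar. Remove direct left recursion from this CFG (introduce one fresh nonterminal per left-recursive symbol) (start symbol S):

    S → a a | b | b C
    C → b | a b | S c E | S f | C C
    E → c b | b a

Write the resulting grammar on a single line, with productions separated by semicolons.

S → a a | b | b C; C → b C' | a b C' | S c E C' | S f C'; E → c b | b a; C' → C C' | ε

Directly left-recursive nonterminal: C.
For C: α = {C}, β = {b, a b, S c E, S f}. Rewrite as C → β C' and C' → α C' | ε.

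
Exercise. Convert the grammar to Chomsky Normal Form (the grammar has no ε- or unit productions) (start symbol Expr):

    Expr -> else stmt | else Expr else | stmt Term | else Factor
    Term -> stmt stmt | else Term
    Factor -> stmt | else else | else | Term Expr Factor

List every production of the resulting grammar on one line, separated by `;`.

Expr -> X1 X2 | X1 Y1 | X2 Term | X1 Factor; Term -> X2 X2 | X1 Term; Factor -> stmt | X1 X1 | else | Term Y2; X1 -> else; X2 -> stmt; Y1 -> Expr X1; Y2 -> Expr Factor

Introduce a nonterminal for each terminal appearing in a rule of length ≥ 2: X1 → else, X2 → stmt.
Binarize each right-hand side of length ≥ 3 by chaining fresh nonterminals (Y1, Y2, …): affected rules were Expr → X1 Expr X1; Factor → Term Expr Factor.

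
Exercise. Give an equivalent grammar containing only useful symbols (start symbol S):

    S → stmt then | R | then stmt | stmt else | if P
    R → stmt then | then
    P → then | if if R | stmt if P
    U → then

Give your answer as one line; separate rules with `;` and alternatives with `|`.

Generating nonterminals: {P, R, S, U}.
Reachable from S after that: {P, R, S}.
Removed useless symbols: {U} and every production mentioning them.

S → stmt then | R | then stmt | stmt else | if P; R → stmt then | then; P → then | if if R | stmt if P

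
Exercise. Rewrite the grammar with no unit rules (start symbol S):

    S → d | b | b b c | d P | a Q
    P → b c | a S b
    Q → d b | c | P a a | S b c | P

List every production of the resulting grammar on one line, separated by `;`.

S → d | b | b b c | d P | a Q; P → b c | a S b; Q → b c | a S b | d b | c | P a a | S b c

Unit pairs: Q ⇒* {P}.
For each unit pair (A, B), copy every non-unit production of B to A, then drop all unit productions.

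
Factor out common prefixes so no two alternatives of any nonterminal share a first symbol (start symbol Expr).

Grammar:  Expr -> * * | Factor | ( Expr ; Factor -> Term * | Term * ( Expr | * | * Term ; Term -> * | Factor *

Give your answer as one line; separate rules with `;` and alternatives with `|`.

Factor has alternatives sharing prefix 'Term *': factor to Factor → Term * Factor1 with Factor1 → ε | ( Expr.
Factor has alternatives sharing prefix '*': factor to Factor → * Factor2 with Factor2 → ε | Term.

Expr -> * * | Factor | ( Expr; Factor -> Term * Factor1 | * Factor2; Term -> * | Factor *; Factor1 -> ε | ( Expr; Factor2 -> ε | Term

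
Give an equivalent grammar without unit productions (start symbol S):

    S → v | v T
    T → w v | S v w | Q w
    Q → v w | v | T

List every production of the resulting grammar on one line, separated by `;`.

Unit pairs: Q ⇒* {T}.
For each unit pair (A, B), copy every non-unit production of B to A, then drop all unit productions.

S → v | v T; T → w v | S v w | Q w; Q → v w | v | w v | S v w | Q w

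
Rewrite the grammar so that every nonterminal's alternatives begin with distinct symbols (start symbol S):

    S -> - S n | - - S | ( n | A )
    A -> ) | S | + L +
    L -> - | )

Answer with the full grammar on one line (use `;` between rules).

S has alternatives sharing prefix '-': factor to S → - S' with S' → S n | - S.

S -> ( n | A ) | - S'; A -> ) | S | + L +; L -> - | ); S' -> S n | - S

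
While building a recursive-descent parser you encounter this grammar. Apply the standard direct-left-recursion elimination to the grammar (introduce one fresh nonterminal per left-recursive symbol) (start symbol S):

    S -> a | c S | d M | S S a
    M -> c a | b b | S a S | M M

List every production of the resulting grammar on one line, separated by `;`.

Left recursion appears on S, M.
For S: α = {S a}, β = {a, c S, d M}. Rewrite as S → β S' and S' → α S' | ε.
For M: α = {M}, β = {c a, b b, S a S}. Rewrite as M → β M' and M' → α M' | ε.

S -> a S' | c S S' | d M S'; M -> c a M' | b b M' | S a S M'; S' -> S a S' | ε; M' -> M M' | ε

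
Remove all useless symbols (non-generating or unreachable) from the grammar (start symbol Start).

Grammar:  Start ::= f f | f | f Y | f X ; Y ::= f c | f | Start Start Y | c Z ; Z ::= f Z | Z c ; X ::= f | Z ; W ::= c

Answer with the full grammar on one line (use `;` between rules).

Start ::= f f | f | f Y | f X; Y ::= f c | f | Start Start Y; X ::= f

Generating nonterminals: {Start, W, X, Y}.
Reachable from Start after that: {Start, X, Y}.
Removed useless symbols: {W, Z} and every production mentioning them.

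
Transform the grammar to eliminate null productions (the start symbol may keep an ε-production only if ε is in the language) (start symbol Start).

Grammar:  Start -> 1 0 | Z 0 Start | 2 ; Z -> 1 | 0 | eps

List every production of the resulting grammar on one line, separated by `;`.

Start -> 1 0 | Z 0 Start | 0 Start | 2; Z -> 1 | 0

Nullable nonterminals: {Z}.
ε ∉ L(G), so no ε-production is kept.
For each production, add variants omitting each subset of nullable occurrences: Start → Z 0 Start gives Z 0 Start | 0 Start.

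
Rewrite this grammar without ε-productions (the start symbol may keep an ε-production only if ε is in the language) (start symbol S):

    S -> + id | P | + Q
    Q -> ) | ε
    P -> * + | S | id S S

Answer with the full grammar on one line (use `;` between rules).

S -> + id | P | + Q | +; Q -> ); P -> * + | S | id S S

Nullable set = {Q}.
ε ∉ L(G), so no ε-production is kept.
Expand every rule over subsets of its nullable positions: S → + Q gives + Q | +.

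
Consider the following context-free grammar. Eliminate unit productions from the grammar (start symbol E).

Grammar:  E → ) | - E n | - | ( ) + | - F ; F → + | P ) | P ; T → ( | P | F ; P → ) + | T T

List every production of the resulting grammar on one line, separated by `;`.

E → ) | - E n | - | ( ) + | - F; F → + | P ) | ) + | T T; T → + | P ) | ) + | T T | (; P → ) + | T T

Unit pairs: F ⇒* {P}; T ⇒* {F, P}.
For each unit pair (A, B), copy every non-unit production of B to A, then drop all unit productions.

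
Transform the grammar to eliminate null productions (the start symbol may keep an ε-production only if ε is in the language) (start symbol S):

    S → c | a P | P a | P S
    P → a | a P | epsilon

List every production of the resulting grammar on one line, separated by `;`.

S → c | a P | a | P a | P S; P → a | a P

Nullable set = {P}.
ε ∉ L(G), so no ε-production is kept.
For each production, add variants omitting each subset of nullable occurrences: S → a P gives a P | a.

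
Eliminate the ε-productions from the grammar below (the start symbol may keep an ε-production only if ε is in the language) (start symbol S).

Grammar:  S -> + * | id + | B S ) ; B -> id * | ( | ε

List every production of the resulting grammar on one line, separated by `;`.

The nullable symbols are {B}.
ε ∉ L(G), so no ε-production is kept.
Expand every rule over subsets of its nullable positions: S → B S ) gives B S ) | S ).

S -> + * | id + | B S ) | S ); B -> id * | (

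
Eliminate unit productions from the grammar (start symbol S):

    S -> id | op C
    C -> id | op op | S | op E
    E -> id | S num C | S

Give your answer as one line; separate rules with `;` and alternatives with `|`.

Unit pairs: C ⇒* {S}; E ⇒* {S}.
Replace each nonterminal's rules with the union of the non-unit rules of every nonterminal it unit-derives.

S -> id | op C; C -> id | op op | op E | op C; E -> id | S num C | op C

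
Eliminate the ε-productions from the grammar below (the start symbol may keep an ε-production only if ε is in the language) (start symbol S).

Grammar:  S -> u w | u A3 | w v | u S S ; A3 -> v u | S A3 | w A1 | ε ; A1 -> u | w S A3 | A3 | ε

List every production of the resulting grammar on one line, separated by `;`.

S -> u w | u A3 | u | w v | u S S; A3 -> v u | S A3 | S | w A1 | w; A1 -> u | w S A3 | w S | A3

The nullable symbols are {A1, A3}.
ε ∉ L(G), so no ε-production is kept.
Expand every rule over subsets of its nullable positions: S → u A3 gives u A3 | u. A3 → S A3 gives S A3 | S. A3 → w A1 gives w A1 | w. A1 → w S A3 gives w S A3 | w S.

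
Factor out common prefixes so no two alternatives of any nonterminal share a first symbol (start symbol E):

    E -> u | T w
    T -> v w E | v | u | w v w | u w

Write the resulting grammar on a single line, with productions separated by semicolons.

T has alternatives sharing prefix 'v': factor to T → v T' with T' → w E | ε.
T has alternatives sharing prefix 'u': factor to T → u T'' with T'' → ε | w.

E -> u | T w; T -> w v w | v T' | u T''; T' -> w E | ε; T'' -> ε | w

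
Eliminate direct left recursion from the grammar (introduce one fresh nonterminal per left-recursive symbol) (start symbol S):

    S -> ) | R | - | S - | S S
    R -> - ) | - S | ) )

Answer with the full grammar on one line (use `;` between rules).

Left recursion appears on S.
For S: α = {-, S}, β = {), R, -}. Rewrite as S → β S' and S' → α S' | ε.

S -> ) S' | R S' | - S'; R -> - ) | - S | ) ); S' -> - S' | S S' | ε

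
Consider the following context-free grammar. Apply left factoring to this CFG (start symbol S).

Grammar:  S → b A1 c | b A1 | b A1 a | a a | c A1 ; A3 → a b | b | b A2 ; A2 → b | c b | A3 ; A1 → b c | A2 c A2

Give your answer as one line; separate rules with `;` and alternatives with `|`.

S → a a | c A1 | b A1 S'; A3 → a b | b A3'; A2 → b | c b | A3; A1 → b c | A2 c A2; S' → c | ε | a; A3' → ε | A2

S has alternatives sharing prefix 'b A1': factor to S → b A1 S' with S' → c | ε | a.
A3 has alternatives sharing prefix 'b': factor to A3 → b A3' with A3' → ε | A2.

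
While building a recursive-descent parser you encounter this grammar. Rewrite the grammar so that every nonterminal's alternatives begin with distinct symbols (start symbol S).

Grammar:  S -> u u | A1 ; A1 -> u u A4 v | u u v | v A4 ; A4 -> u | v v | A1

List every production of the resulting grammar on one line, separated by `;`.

A1 has alternatives sharing prefix 'u u': factor to A1 → u u A1' with A1' → A4 v | v.

S -> u u | A1; A1 -> v A4 | u u A1'; A4 -> u | v v | A1; A1' -> A4 v | v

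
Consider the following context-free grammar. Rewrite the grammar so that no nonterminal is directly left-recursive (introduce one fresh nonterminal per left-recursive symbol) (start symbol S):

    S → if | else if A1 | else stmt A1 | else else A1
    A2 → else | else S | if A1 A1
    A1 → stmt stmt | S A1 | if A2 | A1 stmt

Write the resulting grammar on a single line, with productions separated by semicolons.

Left recursion appears on A1.
For A1: α = {stmt}, β = {stmt stmt, S A1, if A2}. Rewrite as A1 → β A1' and A1' → α A1' | ε.

S → if | else if A1 | else stmt A1 | else else A1; A2 → else | else S | if A1 A1; A1 → stmt stmt A1' | S A1 A1' | if A2 A1'; A1' → stmt A1' | ε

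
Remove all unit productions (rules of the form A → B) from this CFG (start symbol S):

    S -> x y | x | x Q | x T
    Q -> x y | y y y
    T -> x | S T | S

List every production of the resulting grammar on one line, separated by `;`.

Unit pairs: T ⇒* {S}.
For each unit pair (A, B), copy every non-unit production of B to A, then drop all unit productions.

S -> x y | x | x Q | x T; Q -> x y | y y y; T -> x y | x | x Q | x T | S T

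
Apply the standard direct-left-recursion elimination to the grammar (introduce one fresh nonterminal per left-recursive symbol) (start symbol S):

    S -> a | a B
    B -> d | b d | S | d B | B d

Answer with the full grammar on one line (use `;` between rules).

S -> a | a B; B -> d B' | b d B' | S B' | d B B'; B' -> d B' | epsilon

Directly left-recursive nonterminal: B.
For B: α = {d}, β = {d, b d, S, d B}. Rewrite as B → β B' and B' → α B' | ε.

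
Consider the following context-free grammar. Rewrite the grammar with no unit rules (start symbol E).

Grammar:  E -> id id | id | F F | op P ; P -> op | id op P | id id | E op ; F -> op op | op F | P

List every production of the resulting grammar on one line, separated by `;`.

E -> id id | id | F F | op P; P -> op | id op P | id id | E op; F -> op op | op F | op | id op P | id id | E op

Unit pairs: F ⇒* {P}.
For each unit pair (A, B), copy every non-unit production of B to A, then drop all unit productions.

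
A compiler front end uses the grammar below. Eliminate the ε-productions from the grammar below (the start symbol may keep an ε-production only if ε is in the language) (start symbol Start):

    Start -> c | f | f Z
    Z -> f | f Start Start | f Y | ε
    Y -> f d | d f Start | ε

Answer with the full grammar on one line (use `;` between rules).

Start -> c | f | f Z; Z -> f | f Start Start | f Y; Y -> f d | d f Start

Nullable set = {Y, Z}.
ε ∉ L(G), so no ε-production is kept.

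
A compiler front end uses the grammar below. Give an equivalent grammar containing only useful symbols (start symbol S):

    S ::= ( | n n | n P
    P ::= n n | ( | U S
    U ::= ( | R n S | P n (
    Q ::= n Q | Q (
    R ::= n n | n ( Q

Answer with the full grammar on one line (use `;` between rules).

Generating nonterminals: {P, R, S, U}.
Reachable from S after that: {P, R, S, U}.
Removed useless symbols: {Q} and every production mentioning them.

S ::= ( | n n | n P; P ::= n n | ( | U S; U ::= ( | R n S | P n (; R ::= n n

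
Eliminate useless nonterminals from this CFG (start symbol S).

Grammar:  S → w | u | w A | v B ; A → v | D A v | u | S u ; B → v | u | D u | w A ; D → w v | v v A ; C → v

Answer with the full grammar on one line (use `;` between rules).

Generating nonterminals: {A, B, C, D, S}.
Reachable from S after that: {A, B, D, S}.
Removed useless symbols: {C} and every production mentioning them.

S → w | u | w A | v B; A → v | D A v | u | S u; B → v | u | D u | w A; D → w v | v v A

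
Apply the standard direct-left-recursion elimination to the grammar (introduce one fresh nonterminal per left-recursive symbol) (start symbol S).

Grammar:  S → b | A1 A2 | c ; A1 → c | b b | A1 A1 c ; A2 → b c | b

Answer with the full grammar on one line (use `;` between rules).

Directly left-recursive nonterminal: A1.
For A1: α = {A1 c}, β = {c, b b}. Rewrite as A1 → β A1' and A1' → α A1' | ε.

S → b | A1 A2 | c; A1 → c A1' | b b A1'; A2 → b c | b; A1' → A1 c A1' | ε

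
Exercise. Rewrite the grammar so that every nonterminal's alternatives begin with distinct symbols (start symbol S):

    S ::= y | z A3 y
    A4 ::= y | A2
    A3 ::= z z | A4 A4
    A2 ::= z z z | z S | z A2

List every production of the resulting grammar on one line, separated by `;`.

A2 has alternatives sharing prefix 'z': factor to A2 → z A2' with A2' → z z | S | A2.

S ::= y | z A3 y; A4 ::= y | A2; A3 ::= z z | A4 A4; A2 ::= z A2'; A2' ::= z z | S | A2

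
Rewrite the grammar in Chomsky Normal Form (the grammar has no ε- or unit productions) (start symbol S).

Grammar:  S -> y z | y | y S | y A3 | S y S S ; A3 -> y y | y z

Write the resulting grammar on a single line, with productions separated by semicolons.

S -> X1 X2 | y | X1 S | X1 A3 | S Y1; A3 -> X1 X1 | X1 X2; X1 -> y; X2 -> z; Y1 -> X1 Y2; Y2 -> S S

Introduce a nonterminal for each terminal appearing in a rule of length ≥ 2: X1 → y, X2 → z.
Binarize each right-hand side of length ≥ 3 by chaining fresh nonterminals (Y1, Y2, …): affected rules were S → S X1 S S.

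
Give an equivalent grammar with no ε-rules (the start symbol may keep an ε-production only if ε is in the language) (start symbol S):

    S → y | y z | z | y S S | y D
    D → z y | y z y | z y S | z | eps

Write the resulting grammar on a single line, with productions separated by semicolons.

The nullable symbols are {D}.
ε ∉ L(G), so no ε-production is kept.

S → y | y z | z | y S S | y D; D → z y | y z y | z y S | z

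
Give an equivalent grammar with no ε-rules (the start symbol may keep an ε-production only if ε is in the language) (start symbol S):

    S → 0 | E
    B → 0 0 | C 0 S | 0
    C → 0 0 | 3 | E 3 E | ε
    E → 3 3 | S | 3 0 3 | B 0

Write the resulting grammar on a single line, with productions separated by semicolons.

Nullable set = {C}.
ε ∉ L(G), so no ε-production is kept.
Expand every rule over subsets of its nullable positions: B → C 0 S gives C 0 S | 0 S.

S → 0 | E; B → 0 0 | C 0 S | 0 S | 0; C → 0 0 | 3 | E 3 E; E → 3 3 | S | 3 0 3 | B 0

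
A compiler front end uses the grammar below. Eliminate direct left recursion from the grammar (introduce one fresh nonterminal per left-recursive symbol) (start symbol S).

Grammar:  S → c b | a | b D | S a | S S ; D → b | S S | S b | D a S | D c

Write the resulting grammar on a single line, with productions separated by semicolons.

Left recursion appears on S, D.
For S: α = {a, S}, β = {c b, a, b D}. Rewrite as S → β S' and S' → α S' | ε.
For D: α = {a S, c}, β = {b, S S, S b}. Rewrite as D → β D' and D' → α D' | ε.

S → c b S' | a S' | b D S'; D → b D' | S S D' | S b D'; S' → a S' | S S' | ε; D' → a S D' | c D' | ε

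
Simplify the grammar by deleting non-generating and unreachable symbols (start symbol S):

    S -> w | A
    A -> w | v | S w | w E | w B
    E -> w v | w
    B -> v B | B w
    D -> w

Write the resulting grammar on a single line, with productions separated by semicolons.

S -> w | A; A -> w | v | S w | w E; E -> w v | w

Generating nonterminals: {A, D, E, S}.
Reachable from S after that: {A, E, S}.
Removed useless symbols: {B, D} and every production mentioning them.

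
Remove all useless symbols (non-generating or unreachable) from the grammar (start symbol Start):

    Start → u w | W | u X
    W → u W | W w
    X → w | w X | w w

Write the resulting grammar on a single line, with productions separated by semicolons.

Start → u w | u X; X → w | w X | w w

Generating nonterminals: {Start, X}.
Reachable from Start after that: {Start, X}.
Removed useless symbols: {W} and every production mentioning them.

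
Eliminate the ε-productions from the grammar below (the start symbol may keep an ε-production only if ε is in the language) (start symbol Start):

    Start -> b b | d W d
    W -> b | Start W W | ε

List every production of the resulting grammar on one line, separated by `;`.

The nullable symbols are {W}.
ε ∉ L(G), so no ε-production is kept.
For each production, add variants omitting each subset of nullable occurrences: Start → d W d gives d W d | d d. W → Start W W gives Start W W | Start W | Start.

Start -> b b | d W d | d d; W -> b | Start W W | Start W | Start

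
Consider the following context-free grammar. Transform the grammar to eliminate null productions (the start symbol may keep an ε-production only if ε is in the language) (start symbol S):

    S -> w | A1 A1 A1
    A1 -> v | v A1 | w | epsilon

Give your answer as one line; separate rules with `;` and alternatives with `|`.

S -> w | A1 A1 A1 | A1 A1 | A1 | epsilon; A1 -> v | v A1 | w

Nullable nonterminals: {A1, S}.
ε ∈ L(G) since S is nullable, so keep S → ε.
Add the nullable-subset variants: S → A1 A1 A1 gives A1 A1 A1 | A1 A1 | A1.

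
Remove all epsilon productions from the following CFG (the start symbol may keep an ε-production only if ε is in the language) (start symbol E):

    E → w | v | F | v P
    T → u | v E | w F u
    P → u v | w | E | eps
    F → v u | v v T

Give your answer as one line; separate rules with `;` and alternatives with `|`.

E → w | v | F | v P; T → u | v E | w F u; P → u v | w | E; F → v u | v v T

Nullable set = {P}.
ε ∉ L(G), so no ε-production is kept.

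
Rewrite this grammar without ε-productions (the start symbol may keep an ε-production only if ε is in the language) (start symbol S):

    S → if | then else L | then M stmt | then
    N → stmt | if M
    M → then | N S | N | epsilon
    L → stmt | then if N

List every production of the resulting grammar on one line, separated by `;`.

S → if | then else L | then M stmt | then stmt | then; N → stmt | if M | if; M → then | N S | N; L → stmt | then if N

The nullable symbols are {M}.
ε ∉ L(G), so no ε-production is kept.
Add the nullable-subset variants: S → then M stmt gives then M stmt | then stmt. N → if M gives if M | if.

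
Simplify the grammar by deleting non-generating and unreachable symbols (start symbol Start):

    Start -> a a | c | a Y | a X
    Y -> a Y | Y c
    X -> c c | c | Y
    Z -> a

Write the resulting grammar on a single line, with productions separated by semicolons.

Generating nonterminals: {Start, X, Z}.
Reachable from Start after that: {Start, X}.
Removed useless symbols: {Y, Z} and every production mentioning them.

Start -> a a | c | a X; X -> c c | c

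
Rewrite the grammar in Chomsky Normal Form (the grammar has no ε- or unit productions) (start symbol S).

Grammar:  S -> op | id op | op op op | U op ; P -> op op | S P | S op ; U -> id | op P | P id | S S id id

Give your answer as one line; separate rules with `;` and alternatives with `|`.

Introduce a nonterminal for each terminal appearing in a rule of length ≥ 2: X1 → id, X2 → op.
Binarize each right-hand side of length ≥ 3 by chaining fresh nonterminals (Y1, Y2, …): affected rules were S → X2 X2 X2; U → S S X1 X1.

S -> op | X1 X2 | X2 Y1 | U X2; P -> X2 X2 | S P | S X2; U -> id | X2 P | P X1 | S Y2; X1 -> id; X2 -> op; Y1 -> X2 X2; Y2 -> S Y3; Y3 -> X1 X1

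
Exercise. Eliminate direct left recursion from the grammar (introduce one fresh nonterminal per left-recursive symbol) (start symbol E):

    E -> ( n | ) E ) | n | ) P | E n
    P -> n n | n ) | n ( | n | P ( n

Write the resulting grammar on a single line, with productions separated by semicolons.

E -> ( n E' | ) E ) E' | n E' | ) P E'; P -> n n P' | n ) P' | n ( P' | n P'; E' -> n E' | ε; P' -> ( n P' | ε

Directly left-recursive nonterminals: E, P.
For E: α = {n}, β = {( n, ) E ), n, ) P}. Rewrite as E → β E' and E' → α E' | ε.
For P: α = {( n}, β = {n n, n ), n (, n}. Rewrite as P → β P' and P' → α P' | ε.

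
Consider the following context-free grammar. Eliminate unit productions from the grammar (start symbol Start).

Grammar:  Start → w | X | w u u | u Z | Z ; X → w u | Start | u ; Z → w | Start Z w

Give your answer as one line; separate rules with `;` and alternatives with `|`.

Start → w | Start Z w | w u u | u Z | w u | u; X → w | Start Z w | w u u | u Z | w u | u; Z → w | Start Z w

Unit pairs: Start ⇒* {X, Z}; X ⇒* {Start, Z}.
For each unit pair (A, B), copy every non-unit production of B to A, then drop all unit productions.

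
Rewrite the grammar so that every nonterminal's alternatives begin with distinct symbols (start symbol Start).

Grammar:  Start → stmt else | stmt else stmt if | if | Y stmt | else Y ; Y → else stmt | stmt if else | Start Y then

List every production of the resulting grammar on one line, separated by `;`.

Start has alternatives sharing prefix 'stmt else': factor to Start → stmt else Start1 with Start1 → ε | stmt if.

Start → if | Y stmt | else Y | stmt else Start1; Y → else stmt | stmt if else | Start Y then; Start1 → epsilon | stmt if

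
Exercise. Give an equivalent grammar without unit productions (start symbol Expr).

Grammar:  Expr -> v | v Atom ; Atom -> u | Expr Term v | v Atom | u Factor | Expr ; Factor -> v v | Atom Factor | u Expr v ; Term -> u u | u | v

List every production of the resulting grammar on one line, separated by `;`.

Expr -> v | v Atom; Atom -> u | Expr Term v | v Atom | u Factor | v; Factor -> v v | Atom Factor | u Expr v; Term -> u u | u | v

Unit pairs: Atom ⇒* {Expr}.
For each unit pair (A, B), copy every non-unit production of B to A, then drop all unit productions.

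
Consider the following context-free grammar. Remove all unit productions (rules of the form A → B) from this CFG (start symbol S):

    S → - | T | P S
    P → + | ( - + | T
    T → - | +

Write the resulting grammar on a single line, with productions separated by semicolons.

Unit pairs: P ⇒* {T}; S ⇒* {T}.
For each unit pair (A, B), copy every non-unit production of B to A, then drop all unit productions.

S → - | P S | +; P → + | ( - + | -; T → - | +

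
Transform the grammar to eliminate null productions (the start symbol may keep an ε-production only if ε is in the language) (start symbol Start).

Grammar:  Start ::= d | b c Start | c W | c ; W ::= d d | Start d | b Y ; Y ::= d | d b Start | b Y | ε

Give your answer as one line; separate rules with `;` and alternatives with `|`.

Start ::= d | b c Start | c W | c; W ::= d d | Start d | b Y | b; Y ::= d | d b Start | b Y | b

Nullable set = {Y}.
ε ∉ L(G), so no ε-production is kept.
Add the nullable-subset variants: W → b Y gives b Y | b. Y → b Y gives b Y | b.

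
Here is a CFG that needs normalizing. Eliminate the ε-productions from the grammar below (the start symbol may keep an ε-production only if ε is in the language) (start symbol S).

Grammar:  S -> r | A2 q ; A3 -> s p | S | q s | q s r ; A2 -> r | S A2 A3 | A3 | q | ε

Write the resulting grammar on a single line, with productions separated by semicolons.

Nullable nonterminals: {A2}.
ε ∉ L(G), so no ε-production is kept.
For each production, add variants omitting each subset of nullable occurrences: S → A2 q gives A2 q | q. A2 → S A2 A3 gives S A2 A3 | S A3.

S -> r | A2 q | q; A3 -> s p | S | q s | q s r; A2 -> r | S A2 A3 | S A3 | A3 | q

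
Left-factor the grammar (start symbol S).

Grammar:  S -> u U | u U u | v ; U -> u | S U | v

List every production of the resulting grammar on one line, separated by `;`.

S -> v | u U S'; U -> u | S U | v; S' -> ε | u

S has alternatives sharing prefix 'u U': factor to S → u U S' with S' → ε | u.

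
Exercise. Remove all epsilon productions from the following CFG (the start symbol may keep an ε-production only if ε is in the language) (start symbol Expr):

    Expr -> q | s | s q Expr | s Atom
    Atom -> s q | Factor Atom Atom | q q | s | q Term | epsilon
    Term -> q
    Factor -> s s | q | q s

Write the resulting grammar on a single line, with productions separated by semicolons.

Expr -> q | s | s q Expr | s Atom; Atom -> s q | Factor Atom Atom | Factor Atom | Factor | q q | s | q Term; Term -> q; Factor -> s s | q | q s

Nullable nonterminals: {Atom}.
ε ∉ L(G), so no ε-production is kept.
Add the nullable-subset variants: Atom → Factor Atom Atom gives Factor Atom Atom | Factor Atom | Factor.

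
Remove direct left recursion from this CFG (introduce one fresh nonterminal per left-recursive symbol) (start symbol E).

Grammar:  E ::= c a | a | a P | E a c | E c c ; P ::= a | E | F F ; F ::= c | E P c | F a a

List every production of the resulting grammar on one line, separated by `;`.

E, F are directly left-recursive.
For E: α = {a c, c c}, β = {c a, a, a P}. Rewrite as E → β E' and E' → α E' | ε.
For F: α = {a a}, β = {c, E P c}. Rewrite as F → β F' and F' → α F' | ε.

E ::= c a E' | a E' | a P E'; P ::= a | E | F F; F ::= c F' | E P c F'; E' ::= a c E' | c c E' | ε; F' ::= a a F' | ε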